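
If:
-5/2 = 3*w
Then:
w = -5/6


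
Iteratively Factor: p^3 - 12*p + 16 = (p - 2)*(p^2 + 2*p - 8) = (p - 2)*(p + 4)*(p - 2)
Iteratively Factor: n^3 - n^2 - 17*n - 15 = (n + 1)*(n^2 - 2*n - 15) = (n + 1)*(n + 3)*(n - 5)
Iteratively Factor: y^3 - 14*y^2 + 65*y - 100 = (y - 5)*(y^2 - 9*y + 20) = (y - 5)^2*(y - 4)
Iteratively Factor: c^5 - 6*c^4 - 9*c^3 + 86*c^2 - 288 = (c - 4)*(c^4 - 2*c^3 - 17*c^2 + 18*c + 72) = (c - 4)^2*(c^3 + 2*c^2 - 9*c - 18) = (c - 4)^2*(c + 3)*(c^2 - c - 6) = (c - 4)^2*(c - 3)*(c + 3)*(c + 2)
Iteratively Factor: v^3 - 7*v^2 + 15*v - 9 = (v - 3)*(v^2 - 4*v + 3) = (v - 3)*(v - 1)*(v - 3)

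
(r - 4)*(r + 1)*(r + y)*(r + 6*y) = r^4 + 7*r^3*y - 3*r^3 + 6*r^2*y^2 - 21*r^2*y - 4*r^2 - 18*r*y^2 - 28*r*y - 24*y^2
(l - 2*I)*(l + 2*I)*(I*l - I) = I*l^3 - I*l^2 + 4*I*l - 4*I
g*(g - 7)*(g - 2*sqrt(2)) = g^3 - 7*g^2 - 2*sqrt(2)*g^2 + 14*sqrt(2)*g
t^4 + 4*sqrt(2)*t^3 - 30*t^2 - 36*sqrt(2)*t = t*(t - 3*sqrt(2))*(t + sqrt(2))*(t + 6*sqrt(2))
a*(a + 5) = a^2 + 5*a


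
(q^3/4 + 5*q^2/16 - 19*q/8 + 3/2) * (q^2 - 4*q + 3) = q^5/4 - 11*q^4/16 - 23*q^3/8 + 191*q^2/16 - 105*q/8 + 9/2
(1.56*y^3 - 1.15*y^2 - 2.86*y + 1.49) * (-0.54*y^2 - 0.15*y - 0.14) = -0.8424*y^5 + 0.387*y^4 + 1.4985*y^3 - 0.2146*y^2 + 0.1769*y - 0.2086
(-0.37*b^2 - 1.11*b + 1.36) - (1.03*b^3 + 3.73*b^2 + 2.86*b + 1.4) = -1.03*b^3 - 4.1*b^2 - 3.97*b - 0.0399999999999998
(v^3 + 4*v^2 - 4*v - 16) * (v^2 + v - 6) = v^5 + 5*v^4 - 6*v^3 - 44*v^2 + 8*v + 96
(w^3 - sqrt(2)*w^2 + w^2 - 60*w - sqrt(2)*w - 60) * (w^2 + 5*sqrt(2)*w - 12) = w^5 + w^4 + 4*sqrt(2)*w^4 - 82*w^3 + 4*sqrt(2)*w^3 - 288*sqrt(2)*w^2 - 82*w^2 - 288*sqrt(2)*w + 720*w + 720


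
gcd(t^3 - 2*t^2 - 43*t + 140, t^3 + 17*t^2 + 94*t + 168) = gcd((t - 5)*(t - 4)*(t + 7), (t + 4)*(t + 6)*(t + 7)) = t + 7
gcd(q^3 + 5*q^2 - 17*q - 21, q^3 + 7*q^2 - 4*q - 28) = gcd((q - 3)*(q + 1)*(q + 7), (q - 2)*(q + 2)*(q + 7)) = q + 7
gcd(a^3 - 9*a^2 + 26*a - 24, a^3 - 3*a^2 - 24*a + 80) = a - 4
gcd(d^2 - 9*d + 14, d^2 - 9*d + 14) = d^2 - 9*d + 14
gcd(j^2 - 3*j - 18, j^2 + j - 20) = 1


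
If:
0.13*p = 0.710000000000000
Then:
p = 5.46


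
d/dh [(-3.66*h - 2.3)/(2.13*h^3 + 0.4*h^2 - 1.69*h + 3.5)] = (15.5916*h^3 + 16.161*h^2 + 1.84*h - 16.697)/(4.5369*h^6 + 1.704*h^5 - 7.0394*h^4 + 13.558*h^3 + 5.6561*h^2 - 11.83*h + 12.25)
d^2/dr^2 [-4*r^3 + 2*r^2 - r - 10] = 4 - 24*r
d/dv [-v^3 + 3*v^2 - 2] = 3*v*(2 - v)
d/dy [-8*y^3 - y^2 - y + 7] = -24*y^2 - 2*y - 1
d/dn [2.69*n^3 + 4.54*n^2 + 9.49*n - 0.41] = 8.07*n^2 + 9.08*n + 9.49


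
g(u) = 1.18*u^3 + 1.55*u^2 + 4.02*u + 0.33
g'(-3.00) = 26.58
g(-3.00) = -29.64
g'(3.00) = 45.18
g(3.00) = 58.20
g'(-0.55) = 3.39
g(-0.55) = -1.61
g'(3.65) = 62.50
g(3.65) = 93.03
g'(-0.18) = 3.58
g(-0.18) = -0.35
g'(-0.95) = 4.27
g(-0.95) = -3.10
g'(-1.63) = 8.37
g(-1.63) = -7.21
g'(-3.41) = 34.61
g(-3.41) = -42.14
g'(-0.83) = 3.89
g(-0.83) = -2.61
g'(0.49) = 6.39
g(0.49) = 2.81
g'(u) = 3.54*u^2 + 3.1*u + 4.02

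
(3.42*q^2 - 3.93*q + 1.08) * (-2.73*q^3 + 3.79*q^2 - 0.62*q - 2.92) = -9.3366*q^5 + 23.6907*q^4 - 19.9635*q^3 - 3.4566*q^2 + 10.806*q - 3.1536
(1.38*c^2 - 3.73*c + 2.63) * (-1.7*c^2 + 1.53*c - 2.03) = -2.346*c^4 + 8.4524*c^3 - 12.9793*c^2 + 11.5958*c - 5.3389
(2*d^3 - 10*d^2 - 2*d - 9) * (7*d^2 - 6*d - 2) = 14*d^5 - 82*d^4 + 42*d^3 - 31*d^2 + 58*d + 18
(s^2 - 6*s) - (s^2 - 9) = 9 - 6*s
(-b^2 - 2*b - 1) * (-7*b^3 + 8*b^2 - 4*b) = 7*b^5 + 6*b^4 - 5*b^3 + 4*b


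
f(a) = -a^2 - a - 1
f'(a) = -2*a - 1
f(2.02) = -7.10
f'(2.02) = -5.04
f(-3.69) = -10.93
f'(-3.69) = 6.38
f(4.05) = -21.45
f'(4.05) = -9.10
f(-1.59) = -1.94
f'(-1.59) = 2.18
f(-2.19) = -3.61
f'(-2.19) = 3.38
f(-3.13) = -7.67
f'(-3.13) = 5.26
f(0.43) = -1.61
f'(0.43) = -1.86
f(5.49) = -36.63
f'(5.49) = -11.98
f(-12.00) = -133.00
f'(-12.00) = 23.00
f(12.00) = -157.00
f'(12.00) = -25.00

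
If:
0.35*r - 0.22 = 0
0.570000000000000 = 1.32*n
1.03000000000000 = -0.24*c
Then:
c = -4.29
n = 0.43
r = 0.63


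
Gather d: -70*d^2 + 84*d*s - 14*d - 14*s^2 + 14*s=-70*d^2 + d*(84*s - 14) - 14*s^2 + 14*s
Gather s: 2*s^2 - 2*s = 2*s^2 - 2*s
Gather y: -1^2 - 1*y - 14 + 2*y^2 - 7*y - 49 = 2*y^2 - 8*y - 64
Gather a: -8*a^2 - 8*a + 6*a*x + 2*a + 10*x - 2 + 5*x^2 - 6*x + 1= -8*a^2 + a*(6*x - 6) + 5*x^2 + 4*x - 1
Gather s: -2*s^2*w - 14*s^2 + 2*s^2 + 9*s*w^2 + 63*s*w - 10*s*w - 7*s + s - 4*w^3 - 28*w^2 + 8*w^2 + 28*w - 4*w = s^2*(-2*w - 12) + s*(9*w^2 + 53*w - 6) - 4*w^3 - 20*w^2 + 24*w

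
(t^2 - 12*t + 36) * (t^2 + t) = t^4 - 11*t^3 + 24*t^2 + 36*t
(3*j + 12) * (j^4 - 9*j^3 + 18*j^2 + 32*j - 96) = 3*j^5 - 15*j^4 - 54*j^3 + 312*j^2 + 96*j - 1152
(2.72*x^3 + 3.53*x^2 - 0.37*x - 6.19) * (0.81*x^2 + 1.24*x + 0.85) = 2.2032*x^5 + 6.2321*x^4 + 6.3895*x^3 - 2.4722*x^2 - 7.9901*x - 5.2615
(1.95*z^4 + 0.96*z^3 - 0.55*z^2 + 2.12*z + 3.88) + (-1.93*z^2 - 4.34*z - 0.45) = 1.95*z^4 + 0.96*z^3 - 2.48*z^2 - 2.22*z + 3.43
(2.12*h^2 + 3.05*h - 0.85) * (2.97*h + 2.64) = 6.2964*h^3 + 14.6553*h^2 + 5.5275*h - 2.244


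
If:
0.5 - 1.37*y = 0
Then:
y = 0.36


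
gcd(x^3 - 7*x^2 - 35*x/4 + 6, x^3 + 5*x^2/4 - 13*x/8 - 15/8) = x + 3/2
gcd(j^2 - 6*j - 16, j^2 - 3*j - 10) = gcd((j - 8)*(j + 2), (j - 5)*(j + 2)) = j + 2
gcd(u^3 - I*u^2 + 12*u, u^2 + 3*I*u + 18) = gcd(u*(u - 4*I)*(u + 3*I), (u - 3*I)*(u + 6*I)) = 1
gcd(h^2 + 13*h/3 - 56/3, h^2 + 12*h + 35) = h + 7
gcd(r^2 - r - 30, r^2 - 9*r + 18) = r - 6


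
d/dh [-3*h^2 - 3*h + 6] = -6*h - 3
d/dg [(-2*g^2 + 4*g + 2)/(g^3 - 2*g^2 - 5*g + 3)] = 2*(g^4 - 4*g^3 + 6*g^2 - 2*g + 11)/(g^6 - 4*g^5 - 6*g^4 + 26*g^3 + 13*g^2 - 30*g + 9)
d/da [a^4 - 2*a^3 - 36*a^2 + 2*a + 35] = 4*a^3 - 6*a^2 - 72*a + 2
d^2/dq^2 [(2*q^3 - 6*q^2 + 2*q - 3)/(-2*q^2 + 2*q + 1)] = 4*(2*q^3 + 30*q^2 - 27*q + 14)/(8*q^6 - 24*q^5 + 12*q^4 + 16*q^3 - 6*q^2 - 6*q - 1)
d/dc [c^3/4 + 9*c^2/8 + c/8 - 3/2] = 3*c^2/4 + 9*c/4 + 1/8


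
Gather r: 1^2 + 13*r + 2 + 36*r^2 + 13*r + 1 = 36*r^2 + 26*r + 4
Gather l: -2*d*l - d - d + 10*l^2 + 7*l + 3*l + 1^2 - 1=-2*d + 10*l^2 + l*(10 - 2*d)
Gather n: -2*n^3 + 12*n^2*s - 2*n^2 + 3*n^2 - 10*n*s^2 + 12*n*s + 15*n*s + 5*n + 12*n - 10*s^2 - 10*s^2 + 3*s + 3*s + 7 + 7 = -2*n^3 + n^2*(12*s + 1) + n*(-10*s^2 + 27*s + 17) - 20*s^2 + 6*s + 14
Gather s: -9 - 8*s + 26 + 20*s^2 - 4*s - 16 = 20*s^2 - 12*s + 1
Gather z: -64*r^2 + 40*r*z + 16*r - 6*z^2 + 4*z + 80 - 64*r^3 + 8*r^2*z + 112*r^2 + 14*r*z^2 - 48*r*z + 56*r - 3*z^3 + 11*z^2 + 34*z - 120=-64*r^3 + 48*r^2 + 72*r - 3*z^3 + z^2*(14*r + 5) + z*(8*r^2 - 8*r + 38) - 40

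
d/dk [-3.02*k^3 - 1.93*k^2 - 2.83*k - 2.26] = -9.06*k^2 - 3.86*k - 2.83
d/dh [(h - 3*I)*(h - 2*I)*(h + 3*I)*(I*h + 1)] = 4*I*h^3 + 9*h^2 + 14*I*h + 27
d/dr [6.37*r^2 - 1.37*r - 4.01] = 12.74*r - 1.37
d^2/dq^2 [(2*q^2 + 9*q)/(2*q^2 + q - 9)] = 2*(32*q^3 + 108*q^2 + 486*q + 243)/(8*q^6 + 12*q^5 - 102*q^4 - 107*q^3 + 459*q^2 + 243*q - 729)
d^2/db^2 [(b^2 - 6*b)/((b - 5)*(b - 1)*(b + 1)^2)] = 2*(3*b^6 - 54*b^5 + 319*b^4 - 788*b^3 + 885*b^2 - 830*b + 145)/(b^10 - 14*b^9 + 57*b^8 - 8*b^7 - 302*b^6 + 108*b^5 + 554*b^4 - 136*b^3 - 435*b^2 + 50*b + 125)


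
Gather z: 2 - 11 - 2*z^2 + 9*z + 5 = -2*z^2 + 9*z - 4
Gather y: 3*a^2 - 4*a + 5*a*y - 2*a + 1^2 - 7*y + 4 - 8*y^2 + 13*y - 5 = 3*a^2 - 6*a - 8*y^2 + y*(5*a + 6)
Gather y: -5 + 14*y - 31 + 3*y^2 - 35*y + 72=3*y^2 - 21*y + 36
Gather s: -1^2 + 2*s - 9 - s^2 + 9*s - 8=-s^2 + 11*s - 18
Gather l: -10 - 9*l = -9*l - 10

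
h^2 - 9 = (h - 3)*(h + 3)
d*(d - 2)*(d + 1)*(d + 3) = d^4 + 2*d^3 - 5*d^2 - 6*d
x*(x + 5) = x^2 + 5*x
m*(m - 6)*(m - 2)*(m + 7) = m^4 - m^3 - 44*m^2 + 84*m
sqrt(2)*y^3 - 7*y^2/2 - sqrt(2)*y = y*(y - 2*sqrt(2))*(sqrt(2)*y + 1/2)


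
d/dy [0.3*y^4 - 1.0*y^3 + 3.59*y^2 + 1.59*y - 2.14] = 1.2*y^3 - 3.0*y^2 + 7.18*y + 1.59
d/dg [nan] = 0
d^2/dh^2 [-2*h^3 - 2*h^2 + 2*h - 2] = -12*h - 4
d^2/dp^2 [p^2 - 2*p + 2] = 2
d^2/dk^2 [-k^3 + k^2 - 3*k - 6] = 2 - 6*k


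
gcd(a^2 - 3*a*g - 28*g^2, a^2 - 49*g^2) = a - 7*g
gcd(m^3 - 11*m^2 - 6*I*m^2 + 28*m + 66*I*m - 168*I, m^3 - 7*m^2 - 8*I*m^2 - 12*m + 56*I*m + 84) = m^2 + m*(-7 - 6*I) + 42*I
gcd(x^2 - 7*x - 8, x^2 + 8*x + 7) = x + 1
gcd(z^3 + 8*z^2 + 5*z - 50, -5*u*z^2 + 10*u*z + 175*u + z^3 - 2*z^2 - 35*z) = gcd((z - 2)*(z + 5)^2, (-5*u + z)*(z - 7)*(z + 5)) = z + 5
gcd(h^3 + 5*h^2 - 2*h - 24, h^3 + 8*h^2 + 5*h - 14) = 1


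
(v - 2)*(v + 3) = v^2 + v - 6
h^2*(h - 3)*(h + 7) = h^4 + 4*h^3 - 21*h^2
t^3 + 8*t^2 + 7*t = t*(t + 1)*(t + 7)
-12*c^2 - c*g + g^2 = (-4*c + g)*(3*c + g)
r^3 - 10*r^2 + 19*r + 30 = (r - 6)*(r - 5)*(r + 1)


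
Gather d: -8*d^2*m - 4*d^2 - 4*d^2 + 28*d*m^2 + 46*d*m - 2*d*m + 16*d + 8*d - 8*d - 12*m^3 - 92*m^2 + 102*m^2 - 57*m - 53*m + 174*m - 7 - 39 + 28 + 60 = d^2*(-8*m - 8) + d*(28*m^2 + 44*m + 16) - 12*m^3 + 10*m^2 + 64*m + 42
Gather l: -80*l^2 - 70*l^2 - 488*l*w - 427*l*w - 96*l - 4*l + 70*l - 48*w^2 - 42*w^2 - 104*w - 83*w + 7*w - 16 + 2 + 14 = -150*l^2 + l*(-915*w - 30) - 90*w^2 - 180*w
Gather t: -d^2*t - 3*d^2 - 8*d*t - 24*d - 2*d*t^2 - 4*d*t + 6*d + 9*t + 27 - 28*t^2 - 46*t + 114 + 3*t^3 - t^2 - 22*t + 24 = -3*d^2 - 18*d + 3*t^3 + t^2*(-2*d - 29) + t*(-d^2 - 12*d - 59) + 165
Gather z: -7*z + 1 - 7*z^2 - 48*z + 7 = -7*z^2 - 55*z + 8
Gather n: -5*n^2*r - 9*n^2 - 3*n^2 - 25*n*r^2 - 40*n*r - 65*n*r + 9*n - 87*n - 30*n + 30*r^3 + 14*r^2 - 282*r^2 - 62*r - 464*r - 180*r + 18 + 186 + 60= n^2*(-5*r - 12) + n*(-25*r^2 - 105*r - 108) + 30*r^3 - 268*r^2 - 706*r + 264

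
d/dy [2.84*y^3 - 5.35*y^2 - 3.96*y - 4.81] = 8.52*y^2 - 10.7*y - 3.96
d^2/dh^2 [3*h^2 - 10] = 6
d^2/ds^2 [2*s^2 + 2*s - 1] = 4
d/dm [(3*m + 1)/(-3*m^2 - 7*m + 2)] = (9*m^2 + 6*m + 13)/(9*m^4 + 42*m^3 + 37*m^2 - 28*m + 4)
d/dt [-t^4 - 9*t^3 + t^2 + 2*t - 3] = -4*t^3 - 27*t^2 + 2*t + 2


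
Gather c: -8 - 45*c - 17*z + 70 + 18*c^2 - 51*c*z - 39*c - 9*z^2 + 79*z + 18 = 18*c^2 + c*(-51*z - 84) - 9*z^2 + 62*z + 80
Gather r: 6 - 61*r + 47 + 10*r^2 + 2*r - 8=10*r^2 - 59*r + 45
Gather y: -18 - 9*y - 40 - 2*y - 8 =-11*y - 66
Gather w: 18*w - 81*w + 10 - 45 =-63*w - 35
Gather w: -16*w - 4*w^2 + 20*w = -4*w^2 + 4*w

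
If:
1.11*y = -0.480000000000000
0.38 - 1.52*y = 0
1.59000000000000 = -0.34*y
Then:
No Solution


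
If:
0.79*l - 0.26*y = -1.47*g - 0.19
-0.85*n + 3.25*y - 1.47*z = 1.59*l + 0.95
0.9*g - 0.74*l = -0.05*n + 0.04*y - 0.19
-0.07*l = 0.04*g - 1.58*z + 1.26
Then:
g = 4.3343463548465*z - 3.54572470442594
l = 20.094659225802*z - 15.9738715974709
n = 287.832783477734*z - 230.67202073985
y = 85.5625766538767*z - 67.8522072211851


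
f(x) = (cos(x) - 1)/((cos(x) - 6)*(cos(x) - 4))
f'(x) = -sin(x)/((cos(x) - 6)*(cos(x) - 4)) + (cos(x) - 1)*sin(x)/((cos(x) - 6)*(cos(x) - 4)^2) + (cos(x) - 1)*sin(x)/((cos(x) - 6)^2*(cos(x) - 4))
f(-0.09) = -0.00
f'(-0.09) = 0.01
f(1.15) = -0.03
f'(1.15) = -0.03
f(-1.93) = -0.05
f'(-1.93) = 0.02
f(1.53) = -0.04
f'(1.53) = -0.03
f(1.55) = -0.04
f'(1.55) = -0.02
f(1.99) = -0.05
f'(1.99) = -0.01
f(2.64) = -0.06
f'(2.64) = -0.00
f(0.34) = -0.00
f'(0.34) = -0.02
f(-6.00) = 0.00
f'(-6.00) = -0.02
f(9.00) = -0.06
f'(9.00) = 0.00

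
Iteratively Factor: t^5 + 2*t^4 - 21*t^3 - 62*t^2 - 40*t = (t)*(t^4 + 2*t^3 - 21*t^2 - 62*t - 40) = t*(t + 2)*(t^3 - 21*t - 20) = t*(t + 1)*(t + 2)*(t^2 - t - 20) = t*(t - 5)*(t + 1)*(t + 2)*(t + 4)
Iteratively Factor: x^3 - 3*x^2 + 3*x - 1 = (x - 1)*(x^2 - 2*x + 1) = (x - 1)^2*(x - 1)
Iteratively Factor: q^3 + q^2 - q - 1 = (q + 1)*(q^2 - 1) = (q + 1)^2*(q - 1)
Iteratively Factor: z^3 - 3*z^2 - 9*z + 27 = (z - 3)*(z^2 - 9) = (z - 3)*(z + 3)*(z - 3)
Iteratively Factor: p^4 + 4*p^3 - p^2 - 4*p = (p)*(p^3 + 4*p^2 - p - 4) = p*(p + 1)*(p^2 + 3*p - 4) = p*(p + 1)*(p + 4)*(p - 1)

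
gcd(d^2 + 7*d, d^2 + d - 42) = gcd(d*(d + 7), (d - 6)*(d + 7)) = d + 7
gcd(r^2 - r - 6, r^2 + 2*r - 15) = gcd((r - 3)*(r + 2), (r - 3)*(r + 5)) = r - 3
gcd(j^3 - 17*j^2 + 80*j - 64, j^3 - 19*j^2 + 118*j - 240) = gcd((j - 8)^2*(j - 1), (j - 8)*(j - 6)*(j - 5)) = j - 8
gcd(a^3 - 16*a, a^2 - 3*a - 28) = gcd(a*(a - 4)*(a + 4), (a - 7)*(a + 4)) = a + 4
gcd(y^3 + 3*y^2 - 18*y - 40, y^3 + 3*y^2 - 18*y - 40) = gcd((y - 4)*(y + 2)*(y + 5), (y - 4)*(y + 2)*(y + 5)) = y^3 + 3*y^2 - 18*y - 40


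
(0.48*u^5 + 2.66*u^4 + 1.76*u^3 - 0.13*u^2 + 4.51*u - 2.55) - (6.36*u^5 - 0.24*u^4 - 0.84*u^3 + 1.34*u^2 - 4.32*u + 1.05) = -5.88*u^5 + 2.9*u^4 + 2.6*u^3 - 1.47*u^2 + 8.83*u - 3.6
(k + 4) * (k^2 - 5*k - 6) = k^3 - k^2 - 26*k - 24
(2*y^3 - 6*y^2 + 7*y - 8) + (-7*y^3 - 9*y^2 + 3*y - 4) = -5*y^3 - 15*y^2 + 10*y - 12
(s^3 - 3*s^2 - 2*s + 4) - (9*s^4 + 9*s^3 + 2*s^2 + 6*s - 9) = -9*s^4 - 8*s^3 - 5*s^2 - 8*s + 13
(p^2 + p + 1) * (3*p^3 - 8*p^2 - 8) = 3*p^5 - 5*p^4 - 5*p^3 - 16*p^2 - 8*p - 8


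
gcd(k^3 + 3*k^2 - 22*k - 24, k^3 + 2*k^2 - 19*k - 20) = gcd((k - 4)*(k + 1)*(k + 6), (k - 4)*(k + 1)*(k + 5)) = k^2 - 3*k - 4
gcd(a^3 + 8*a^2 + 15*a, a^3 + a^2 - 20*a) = a^2 + 5*a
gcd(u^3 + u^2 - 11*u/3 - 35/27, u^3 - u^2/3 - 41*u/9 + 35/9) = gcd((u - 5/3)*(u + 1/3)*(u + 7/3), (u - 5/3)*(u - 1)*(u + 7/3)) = u^2 + 2*u/3 - 35/9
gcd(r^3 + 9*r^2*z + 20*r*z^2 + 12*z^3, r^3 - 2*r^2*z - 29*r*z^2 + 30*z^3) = 1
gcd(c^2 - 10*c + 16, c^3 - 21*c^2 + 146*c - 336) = c - 8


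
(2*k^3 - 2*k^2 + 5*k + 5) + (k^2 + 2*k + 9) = 2*k^3 - k^2 + 7*k + 14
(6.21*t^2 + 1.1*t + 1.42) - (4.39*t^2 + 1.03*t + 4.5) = 1.82*t^2 + 0.0700000000000001*t - 3.08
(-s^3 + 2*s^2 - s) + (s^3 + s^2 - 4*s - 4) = 3*s^2 - 5*s - 4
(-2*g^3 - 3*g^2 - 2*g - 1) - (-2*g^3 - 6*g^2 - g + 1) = 3*g^2 - g - 2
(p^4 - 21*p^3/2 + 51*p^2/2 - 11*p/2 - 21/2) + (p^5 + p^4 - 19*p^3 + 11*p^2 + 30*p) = p^5 + 2*p^4 - 59*p^3/2 + 73*p^2/2 + 49*p/2 - 21/2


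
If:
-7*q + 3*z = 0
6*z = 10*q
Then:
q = 0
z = 0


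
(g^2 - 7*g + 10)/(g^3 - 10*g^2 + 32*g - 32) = (g - 5)/(g^2 - 8*g + 16)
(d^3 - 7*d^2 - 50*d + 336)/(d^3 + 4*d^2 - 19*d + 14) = (d^2 - 14*d + 48)/(d^2 - 3*d + 2)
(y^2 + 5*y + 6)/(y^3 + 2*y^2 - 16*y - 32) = (y + 3)/(y^2 - 16)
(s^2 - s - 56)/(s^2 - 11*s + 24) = (s + 7)/(s - 3)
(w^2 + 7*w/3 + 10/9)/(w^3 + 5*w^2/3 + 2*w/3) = (w + 5/3)/(w*(w + 1))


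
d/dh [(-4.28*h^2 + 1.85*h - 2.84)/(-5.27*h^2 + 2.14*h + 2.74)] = (0.590299999999999*h^2 - 53.388*h + 11.1466)/(27.7729*h^4 - 22.5556*h^3 - 24.3*h^2 + 11.7272*h + 7.5076)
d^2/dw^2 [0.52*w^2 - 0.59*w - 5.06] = 1.04000000000000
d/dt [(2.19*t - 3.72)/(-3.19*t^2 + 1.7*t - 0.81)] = (6.9861*t^2 - 23.7336*t + 4.5501)/(10.1761*t^4 - 10.846*t^3 + 8.0578*t^2 - 2.754*t + 0.6561)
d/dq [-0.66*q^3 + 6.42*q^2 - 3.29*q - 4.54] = -1.98*q^2 + 12.84*q - 3.29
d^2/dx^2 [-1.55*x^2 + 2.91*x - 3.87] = -3.10000000000000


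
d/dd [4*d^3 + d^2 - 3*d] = 12*d^2 + 2*d - 3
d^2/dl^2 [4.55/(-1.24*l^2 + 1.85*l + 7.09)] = (-13.99216*l^2 + 20.8754*l + 4.55*(2.48*l - 1.85)*(4.96*l - 3.7) + 80.00356)/(-1.24*l^2 + 1.85*l + 7.09)^3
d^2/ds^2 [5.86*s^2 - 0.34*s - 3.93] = 11.7200000000000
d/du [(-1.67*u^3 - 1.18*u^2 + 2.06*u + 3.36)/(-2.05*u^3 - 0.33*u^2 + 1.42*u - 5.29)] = (-1.8679*u^4 + 3.7032*u^3 + 46.1711*u^2 + 14.702*u - 15.6686)/(4.2025*u^6 + 1.353*u^5 - 5.7131*u^4 + 20.7518*u^3 + 5.5078*u^2 - 15.0236*u + 27.9841)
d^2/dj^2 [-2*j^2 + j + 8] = -4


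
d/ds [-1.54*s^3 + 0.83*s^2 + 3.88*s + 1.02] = -4.62*s^2 + 1.66*s + 3.88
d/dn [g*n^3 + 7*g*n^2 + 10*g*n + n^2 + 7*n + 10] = 3*g*n^2 + 14*g*n + 10*g + 2*n + 7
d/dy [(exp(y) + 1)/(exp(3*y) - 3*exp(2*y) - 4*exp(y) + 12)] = 2*(-exp(3*y) + 3*exp(y) + 8)*exp(y)/(exp(6*y) - 6*exp(5*y) + exp(4*y) + 48*exp(3*y) - 56*exp(2*y) - 96*exp(y) + 144)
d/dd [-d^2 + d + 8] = 1 - 2*d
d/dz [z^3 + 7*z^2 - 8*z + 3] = 3*z^2 + 14*z - 8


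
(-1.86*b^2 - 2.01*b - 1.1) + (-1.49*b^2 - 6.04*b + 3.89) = -3.35*b^2 - 8.05*b + 2.79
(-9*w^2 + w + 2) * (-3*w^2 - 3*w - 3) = 27*w^4 + 24*w^3 + 18*w^2 - 9*w - 6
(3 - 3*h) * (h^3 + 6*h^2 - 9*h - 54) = -3*h^4 - 15*h^3 + 45*h^2 + 135*h - 162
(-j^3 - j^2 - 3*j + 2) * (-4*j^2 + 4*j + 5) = 4*j^5 + 3*j^3 - 25*j^2 - 7*j + 10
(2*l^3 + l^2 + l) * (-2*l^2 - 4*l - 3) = -4*l^5 - 10*l^4 - 12*l^3 - 7*l^2 - 3*l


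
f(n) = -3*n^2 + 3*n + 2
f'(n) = 3 - 6*n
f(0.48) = 2.75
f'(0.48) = 0.12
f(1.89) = -3.05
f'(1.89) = -8.34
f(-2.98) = -33.58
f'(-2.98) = 20.88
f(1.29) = 0.88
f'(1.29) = -4.74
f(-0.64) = -1.15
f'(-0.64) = 6.84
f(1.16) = 1.44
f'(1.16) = -3.96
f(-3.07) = -35.48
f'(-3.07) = 21.42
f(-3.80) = -52.72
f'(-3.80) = 25.80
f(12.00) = -394.00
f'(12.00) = -69.00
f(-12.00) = -466.00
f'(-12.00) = 75.00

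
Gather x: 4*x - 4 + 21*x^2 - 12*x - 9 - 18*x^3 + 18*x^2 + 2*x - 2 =-18*x^3 + 39*x^2 - 6*x - 15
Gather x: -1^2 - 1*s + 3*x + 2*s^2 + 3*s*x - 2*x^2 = 2*s^2 - s - 2*x^2 + x*(3*s + 3) - 1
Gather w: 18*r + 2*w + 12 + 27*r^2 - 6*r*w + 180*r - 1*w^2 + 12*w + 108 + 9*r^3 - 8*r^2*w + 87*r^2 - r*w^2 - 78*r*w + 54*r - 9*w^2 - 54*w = 9*r^3 + 114*r^2 + 252*r + w^2*(-r - 10) + w*(-8*r^2 - 84*r - 40) + 120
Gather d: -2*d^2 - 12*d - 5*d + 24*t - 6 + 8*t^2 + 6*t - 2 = -2*d^2 - 17*d + 8*t^2 + 30*t - 8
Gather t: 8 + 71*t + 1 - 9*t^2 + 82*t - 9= -9*t^2 + 153*t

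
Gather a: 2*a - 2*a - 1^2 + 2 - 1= 0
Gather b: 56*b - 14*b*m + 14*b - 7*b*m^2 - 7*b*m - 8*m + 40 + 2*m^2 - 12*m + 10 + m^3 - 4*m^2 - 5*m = b*(-7*m^2 - 21*m + 70) + m^3 - 2*m^2 - 25*m + 50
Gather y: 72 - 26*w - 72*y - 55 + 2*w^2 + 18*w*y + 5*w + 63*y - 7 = 2*w^2 - 21*w + y*(18*w - 9) + 10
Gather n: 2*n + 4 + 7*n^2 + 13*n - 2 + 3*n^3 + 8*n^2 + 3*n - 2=3*n^3 + 15*n^2 + 18*n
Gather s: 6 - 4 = 2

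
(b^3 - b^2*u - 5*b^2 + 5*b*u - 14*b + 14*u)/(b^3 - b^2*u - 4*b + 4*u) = (b - 7)/(b - 2)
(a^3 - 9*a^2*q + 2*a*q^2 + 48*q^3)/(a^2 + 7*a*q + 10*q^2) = (a^2 - 11*a*q + 24*q^2)/(a + 5*q)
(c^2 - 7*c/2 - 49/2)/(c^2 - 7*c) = (c + 7/2)/c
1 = 1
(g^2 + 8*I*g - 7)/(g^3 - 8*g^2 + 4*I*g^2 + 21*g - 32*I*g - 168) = (g + I)/(g^2 - g*(8 + 3*I) + 24*I)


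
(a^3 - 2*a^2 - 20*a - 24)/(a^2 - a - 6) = (a^2 - 4*a - 12)/(a - 3)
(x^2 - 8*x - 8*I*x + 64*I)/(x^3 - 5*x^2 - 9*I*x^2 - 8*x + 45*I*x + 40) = (x - 8)/(x^2 - x*(5 + I) + 5*I)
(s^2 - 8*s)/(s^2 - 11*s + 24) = s/(s - 3)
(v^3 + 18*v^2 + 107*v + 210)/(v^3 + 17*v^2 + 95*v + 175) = (v + 6)/(v + 5)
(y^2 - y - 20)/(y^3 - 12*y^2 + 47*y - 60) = (y + 4)/(y^2 - 7*y + 12)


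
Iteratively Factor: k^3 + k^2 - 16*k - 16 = (k + 1)*(k^2 - 16) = (k - 4)*(k + 1)*(k + 4)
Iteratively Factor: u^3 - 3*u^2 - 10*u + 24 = (u - 4)*(u^2 + u - 6) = (u - 4)*(u - 2)*(u + 3)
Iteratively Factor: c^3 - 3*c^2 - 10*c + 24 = (c - 2)*(c^2 - c - 12) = (c - 2)*(c + 3)*(c - 4)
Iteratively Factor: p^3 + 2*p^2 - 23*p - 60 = (p + 4)*(p^2 - 2*p - 15) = (p + 3)*(p + 4)*(p - 5)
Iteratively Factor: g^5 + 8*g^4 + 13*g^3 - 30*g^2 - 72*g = (g + 3)*(g^4 + 5*g^3 - 2*g^2 - 24*g) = (g + 3)*(g + 4)*(g^3 + g^2 - 6*g) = (g - 2)*(g + 3)*(g + 4)*(g^2 + 3*g) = (g - 2)*(g + 3)^2*(g + 4)*(g)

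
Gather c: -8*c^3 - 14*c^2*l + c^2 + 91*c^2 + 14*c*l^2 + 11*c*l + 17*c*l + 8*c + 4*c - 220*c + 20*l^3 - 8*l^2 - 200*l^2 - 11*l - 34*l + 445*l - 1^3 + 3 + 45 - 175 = -8*c^3 + c^2*(92 - 14*l) + c*(14*l^2 + 28*l - 208) + 20*l^3 - 208*l^2 + 400*l - 128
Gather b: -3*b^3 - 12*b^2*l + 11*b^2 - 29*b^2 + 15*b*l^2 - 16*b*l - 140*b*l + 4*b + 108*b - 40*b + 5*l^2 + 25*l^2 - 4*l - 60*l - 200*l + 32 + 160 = -3*b^3 + b^2*(-12*l - 18) + b*(15*l^2 - 156*l + 72) + 30*l^2 - 264*l + 192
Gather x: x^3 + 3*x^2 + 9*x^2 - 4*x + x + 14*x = x^3 + 12*x^2 + 11*x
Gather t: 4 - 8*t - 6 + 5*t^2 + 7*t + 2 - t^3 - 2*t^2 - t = -t^3 + 3*t^2 - 2*t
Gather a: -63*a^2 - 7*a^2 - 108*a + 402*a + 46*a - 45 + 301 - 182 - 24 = -70*a^2 + 340*a + 50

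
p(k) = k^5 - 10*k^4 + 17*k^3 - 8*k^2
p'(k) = 5*k^4 - 40*k^3 + 51*k^2 - 16*k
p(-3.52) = -2916.18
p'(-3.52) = 3200.41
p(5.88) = -1745.54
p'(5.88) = -485.74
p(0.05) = -0.02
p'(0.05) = -0.68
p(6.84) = -1850.96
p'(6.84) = 420.55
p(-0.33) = -1.60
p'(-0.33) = 12.33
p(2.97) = -172.19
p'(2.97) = -256.54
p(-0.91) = -26.92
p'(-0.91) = 90.36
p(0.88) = -0.08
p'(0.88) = 1.15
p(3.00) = -180.00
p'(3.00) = -264.00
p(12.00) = 69696.00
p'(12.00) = 41712.00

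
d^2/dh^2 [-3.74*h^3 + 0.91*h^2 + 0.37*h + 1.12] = 1.82 - 22.44*h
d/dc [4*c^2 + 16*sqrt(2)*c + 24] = 8*c + 16*sqrt(2)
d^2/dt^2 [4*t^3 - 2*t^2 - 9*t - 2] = 24*t - 4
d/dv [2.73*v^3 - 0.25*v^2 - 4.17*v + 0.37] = 8.19*v^2 - 0.5*v - 4.17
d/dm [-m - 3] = -1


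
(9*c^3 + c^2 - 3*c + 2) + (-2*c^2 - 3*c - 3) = 9*c^3 - c^2 - 6*c - 1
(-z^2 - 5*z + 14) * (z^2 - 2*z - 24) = -z^4 - 3*z^3 + 48*z^2 + 92*z - 336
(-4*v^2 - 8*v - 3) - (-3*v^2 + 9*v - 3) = -v^2 - 17*v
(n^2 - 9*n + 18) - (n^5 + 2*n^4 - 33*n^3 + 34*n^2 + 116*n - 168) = -n^5 - 2*n^4 + 33*n^3 - 33*n^2 - 125*n + 186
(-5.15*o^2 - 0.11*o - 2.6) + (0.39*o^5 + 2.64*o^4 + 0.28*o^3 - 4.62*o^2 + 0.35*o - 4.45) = 0.39*o^5 + 2.64*o^4 + 0.28*o^3 - 9.77*o^2 + 0.24*o - 7.05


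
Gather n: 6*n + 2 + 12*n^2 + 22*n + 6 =12*n^2 + 28*n + 8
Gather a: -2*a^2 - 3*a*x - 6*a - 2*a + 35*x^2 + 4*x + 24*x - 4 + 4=-2*a^2 + a*(-3*x - 8) + 35*x^2 + 28*x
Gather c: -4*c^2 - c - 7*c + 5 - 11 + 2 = -4*c^2 - 8*c - 4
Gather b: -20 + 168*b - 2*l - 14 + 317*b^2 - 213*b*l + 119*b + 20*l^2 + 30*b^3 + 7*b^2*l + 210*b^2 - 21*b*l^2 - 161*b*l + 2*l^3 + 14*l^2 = 30*b^3 + b^2*(7*l + 527) + b*(-21*l^2 - 374*l + 287) + 2*l^3 + 34*l^2 - 2*l - 34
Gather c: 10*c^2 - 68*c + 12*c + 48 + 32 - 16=10*c^2 - 56*c + 64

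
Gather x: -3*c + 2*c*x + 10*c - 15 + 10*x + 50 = 7*c + x*(2*c + 10) + 35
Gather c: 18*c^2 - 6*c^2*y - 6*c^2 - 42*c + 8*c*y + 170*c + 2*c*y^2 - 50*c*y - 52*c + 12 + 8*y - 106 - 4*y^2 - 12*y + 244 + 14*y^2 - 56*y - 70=c^2*(12 - 6*y) + c*(2*y^2 - 42*y + 76) + 10*y^2 - 60*y + 80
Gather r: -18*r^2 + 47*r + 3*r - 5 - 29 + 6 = -18*r^2 + 50*r - 28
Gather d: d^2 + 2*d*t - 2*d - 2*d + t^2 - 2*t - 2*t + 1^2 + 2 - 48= d^2 + d*(2*t - 4) + t^2 - 4*t - 45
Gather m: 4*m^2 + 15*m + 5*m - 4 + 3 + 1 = 4*m^2 + 20*m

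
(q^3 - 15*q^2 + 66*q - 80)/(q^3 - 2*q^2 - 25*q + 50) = (q - 8)/(q + 5)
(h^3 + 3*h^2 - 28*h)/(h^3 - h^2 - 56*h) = (h - 4)/(h - 8)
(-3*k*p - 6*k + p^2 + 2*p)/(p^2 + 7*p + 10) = (-3*k + p)/(p + 5)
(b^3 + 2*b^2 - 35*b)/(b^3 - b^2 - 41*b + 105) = b/(b - 3)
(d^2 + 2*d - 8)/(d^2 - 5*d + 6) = (d + 4)/(d - 3)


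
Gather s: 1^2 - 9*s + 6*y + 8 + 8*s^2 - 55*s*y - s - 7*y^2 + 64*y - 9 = 8*s^2 + s*(-55*y - 10) - 7*y^2 + 70*y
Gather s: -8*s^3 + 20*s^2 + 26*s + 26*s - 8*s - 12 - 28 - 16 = -8*s^3 + 20*s^2 + 44*s - 56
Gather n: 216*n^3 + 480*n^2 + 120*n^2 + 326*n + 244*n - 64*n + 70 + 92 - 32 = 216*n^3 + 600*n^2 + 506*n + 130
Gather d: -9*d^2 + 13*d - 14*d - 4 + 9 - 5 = -9*d^2 - d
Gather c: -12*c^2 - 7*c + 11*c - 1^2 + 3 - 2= -12*c^2 + 4*c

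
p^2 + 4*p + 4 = (p + 2)^2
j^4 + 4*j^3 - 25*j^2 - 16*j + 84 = (j - 3)*(j - 2)*(j + 2)*(j + 7)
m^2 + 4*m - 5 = (m - 1)*(m + 5)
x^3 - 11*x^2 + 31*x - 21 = (x - 7)*(x - 3)*(x - 1)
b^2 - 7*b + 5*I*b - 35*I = (b - 7)*(b + 5*I)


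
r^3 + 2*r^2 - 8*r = r*(r - 2)*(r + 4)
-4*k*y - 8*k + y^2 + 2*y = (-4*k + y)*(y + 2)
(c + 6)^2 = c^2 + 12*c + 36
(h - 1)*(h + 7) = h^2 + 6*h - 7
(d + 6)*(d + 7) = d^2 + 13*d + 42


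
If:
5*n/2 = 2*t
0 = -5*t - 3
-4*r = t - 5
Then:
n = -12/25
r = 7/5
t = -3/5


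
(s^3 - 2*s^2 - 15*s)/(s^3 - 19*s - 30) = s/(s + 2)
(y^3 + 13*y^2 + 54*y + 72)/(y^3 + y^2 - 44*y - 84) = (y^2 + 7*y + 12)/(y^2 - 5*y - 14)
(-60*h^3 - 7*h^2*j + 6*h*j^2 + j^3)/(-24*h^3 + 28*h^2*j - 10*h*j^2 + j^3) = (60*h^3 + 7*h^2*j - 6*h*j^2 - j^3)/(24*h^3 - 28*h^2*j + 10*h*j^2 - j^3)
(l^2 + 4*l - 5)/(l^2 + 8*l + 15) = (l - 1)/(l + 3)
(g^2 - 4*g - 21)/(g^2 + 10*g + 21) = (g - 7)/(g + 7)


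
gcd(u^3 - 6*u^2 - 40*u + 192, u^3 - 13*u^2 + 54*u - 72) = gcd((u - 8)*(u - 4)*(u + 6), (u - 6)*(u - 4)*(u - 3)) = u - 4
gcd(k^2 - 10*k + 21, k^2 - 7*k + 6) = 1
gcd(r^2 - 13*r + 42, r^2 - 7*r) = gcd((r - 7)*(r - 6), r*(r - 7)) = r - 7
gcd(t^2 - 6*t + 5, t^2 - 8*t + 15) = t - 5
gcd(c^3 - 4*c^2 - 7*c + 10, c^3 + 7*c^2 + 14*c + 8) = c + 2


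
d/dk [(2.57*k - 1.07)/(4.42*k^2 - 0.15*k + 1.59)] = (-11.3594*k^2 + 9.4588*k + 3.9258)/(19.5364*k^4 - 1.326*k^3 + 14.0781*k^2 - 0.477*k + 2.5281)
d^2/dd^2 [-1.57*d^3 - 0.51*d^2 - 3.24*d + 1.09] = -9.42*d - 1.02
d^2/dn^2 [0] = 0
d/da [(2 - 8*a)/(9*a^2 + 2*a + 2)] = 4*(18*a^2 - 9*a - 5)/(81*a^4 + 36*a^3 + 40*a^2 + 8*a + 4)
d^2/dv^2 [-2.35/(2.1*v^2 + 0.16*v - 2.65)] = (20.727*v^2 + 1.5792*v - 2.35*(4.2*v + 0.16)*(8.4*v + 0.32) - 26.1555)/(2.1*v^2 + 0.16*v - 2.65)^3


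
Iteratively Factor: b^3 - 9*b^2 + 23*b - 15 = (b - 1)*(b^2 - 8*b + 15) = (b - 5)*(b - 1)*(b - 3)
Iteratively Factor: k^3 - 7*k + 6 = (k - 1)*(k^2 + k - 6) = (k - 1)*(k + 3)*(k - 2)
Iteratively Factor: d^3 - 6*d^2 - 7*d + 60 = (d - 5)*(d^2 - d - 12) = (d - 5)*(d - 4)*(d + 3)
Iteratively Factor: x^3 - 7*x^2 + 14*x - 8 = (x - 2)*(x^2 - 5*x + 4) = (x - 4)*(x - 2)*(x - 1)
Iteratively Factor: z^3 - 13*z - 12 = (z + 3)*(z^2 - 3*z - 4) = (z + 1)*(z + 3)*(z - 4)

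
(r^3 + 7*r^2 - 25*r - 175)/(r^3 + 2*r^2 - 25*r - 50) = (r + 7)/(r + 2)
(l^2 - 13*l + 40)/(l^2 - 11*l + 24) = (l - 5)/(l - 3)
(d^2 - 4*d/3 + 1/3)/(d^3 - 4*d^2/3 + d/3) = 1/d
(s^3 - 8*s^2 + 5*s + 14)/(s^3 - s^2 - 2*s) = (s - 7)/s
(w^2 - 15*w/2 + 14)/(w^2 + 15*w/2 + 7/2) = (2*w^2 - 15*w + 28)/(2*w^2 + 15*w + 7)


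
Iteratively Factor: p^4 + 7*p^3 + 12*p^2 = (p)*(p^3 + 7*p^2 + 12*p) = p*(p + 4)*(p^2 + 3*p) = p^2*(p + 4)*(p + 3)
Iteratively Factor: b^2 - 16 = (b - 4)*(b + 4)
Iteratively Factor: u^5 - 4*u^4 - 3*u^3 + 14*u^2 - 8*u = (u)*(u^4 - 4*u^3 - 3*u^2 + 14*u - 8) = u*(u - 4)*(u^3 - 3*u + 2) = u*(u - 4)*(u - 1)*(u^2 + u - 2) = u*(u - 4)*(u - 1)*(u + 2)*(u - 1)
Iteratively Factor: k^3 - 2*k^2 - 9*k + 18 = (k + 3)*(k^2 - 5*k + 6) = (k - 3)*(k + 3)*(k - 2)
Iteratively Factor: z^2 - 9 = (z - 3)*(z + 3)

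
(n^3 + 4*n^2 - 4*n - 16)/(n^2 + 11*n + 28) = (n^2 - 4)/(n + 7)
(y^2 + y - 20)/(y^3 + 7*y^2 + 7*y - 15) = (y - 4)/(y^2 + 2*y - 3)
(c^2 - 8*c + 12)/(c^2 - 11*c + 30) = (c - 2)/(c - 5)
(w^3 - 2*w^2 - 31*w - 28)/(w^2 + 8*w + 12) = (w^3 - 2*w^2 - 31*w - 28)/(w^2 + 8*w + 12)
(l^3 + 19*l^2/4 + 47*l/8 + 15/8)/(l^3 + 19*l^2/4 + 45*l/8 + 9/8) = (8*l^2 + 14*l + 5)/(8*l^2 + 14*l + 3)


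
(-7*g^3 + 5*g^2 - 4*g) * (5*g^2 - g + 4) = -35*g^5 + 32*g^4 - 53*g^3 + 24*g^2 - 16*g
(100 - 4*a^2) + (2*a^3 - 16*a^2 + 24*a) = 2*a^3 - 20*a^2 + 24*a + 100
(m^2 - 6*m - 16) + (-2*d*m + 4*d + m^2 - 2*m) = -2*d*m + 4*d + 2*m^2 - 8*m - 16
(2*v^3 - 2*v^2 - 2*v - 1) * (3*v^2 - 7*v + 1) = 6*v^5 - 20*v^4 + 10*v^3 + 9*v^2 + 5*v - 1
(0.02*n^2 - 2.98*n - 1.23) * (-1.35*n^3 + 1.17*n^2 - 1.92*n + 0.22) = -0.027*n^5 + 4.0464*n^4 - 1.8645*n^3 + 4.2869*n^2 + 1.706*n - 0.2706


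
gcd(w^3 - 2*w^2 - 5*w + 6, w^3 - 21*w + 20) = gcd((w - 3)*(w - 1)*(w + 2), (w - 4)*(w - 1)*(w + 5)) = w - 1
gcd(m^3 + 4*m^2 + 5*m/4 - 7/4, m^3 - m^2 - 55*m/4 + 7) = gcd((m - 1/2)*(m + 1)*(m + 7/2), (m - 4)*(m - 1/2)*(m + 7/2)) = m^2 + 3*m - 7/4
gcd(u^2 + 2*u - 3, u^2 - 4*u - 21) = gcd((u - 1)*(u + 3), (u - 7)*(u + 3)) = u + 3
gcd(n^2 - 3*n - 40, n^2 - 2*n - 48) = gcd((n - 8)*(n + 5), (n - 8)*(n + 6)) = n - 8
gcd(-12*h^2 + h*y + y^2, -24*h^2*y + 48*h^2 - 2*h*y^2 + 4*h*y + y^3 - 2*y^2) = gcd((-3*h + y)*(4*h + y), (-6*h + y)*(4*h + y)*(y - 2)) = 4*h + y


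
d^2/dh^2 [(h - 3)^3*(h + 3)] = 12*h*(h - 3)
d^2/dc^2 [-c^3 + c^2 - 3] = 2 - 6*c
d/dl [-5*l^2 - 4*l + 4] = -10*l - 4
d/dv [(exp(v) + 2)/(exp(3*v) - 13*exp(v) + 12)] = (-(exp(v) + 2)*(3*exp(2*v) - 13) + exp(3*v) - 13*exp(v) + 12)*exp(v)/(exp(3*v) - 13*exp(v) + 12)^2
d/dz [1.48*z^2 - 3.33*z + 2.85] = 2.96*z - 3.33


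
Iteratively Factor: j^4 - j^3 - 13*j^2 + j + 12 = (j + 3)*(j^3 - 4*j^2 - j + 4) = (j - 4)*(j + 3)*(j^2 - 1) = (j - 4)*(j - 1)*(j + 3)*(j + 1)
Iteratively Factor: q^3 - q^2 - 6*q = (q - 3)*(q^2 + 2*q) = (q - 3)*(q + 2)*(q)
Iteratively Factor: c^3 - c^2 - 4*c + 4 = (c - 1)*(c^2 - 4) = (c - 1)*(c + 2)*(c - 2)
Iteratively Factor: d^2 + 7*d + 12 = (d + 4)*(d + 3)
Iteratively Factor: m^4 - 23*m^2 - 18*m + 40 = (m + 4)*(m^3 - 4*m^2 - 7*m + 10) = (m - 5)*(m + 4)*(m^2 + m - 2) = (m - 5)*(m + 2)*(m + 4)*(m - 1)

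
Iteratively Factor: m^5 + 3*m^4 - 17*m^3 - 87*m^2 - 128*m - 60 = (m + 2)*(m^4 + m^3 - 19*m^2 - 49*m - 30) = (m + 2)*(m + 3)*(m^3 - 2*m^2 - 13*m - 10) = (m - 5)*(m + 2)*(m + 3)*(m^2 + 3*m + 2) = (m - 5)*(m + 1)*(m + 2)*(m + 3)*(m + 2)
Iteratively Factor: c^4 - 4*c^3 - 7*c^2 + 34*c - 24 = (c - 2)*(c^3 - 2*c^2 - 11*c + 12) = (c - 2)*(c - 1)*(c^2 - c - 12) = (c - 2)*(c - 1)*(c + 3)*(c - 4)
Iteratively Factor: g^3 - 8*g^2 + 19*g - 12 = (g - 1)*(g^2 - 7*g + 12) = (g - 3)*(g - 1)*(g - 4)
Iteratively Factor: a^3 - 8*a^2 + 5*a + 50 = (a - 5)*(a^2 - 3*a - 10) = (a - 5)*(a + 2)*(a - 5)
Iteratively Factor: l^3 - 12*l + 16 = (l - 2)*(l^2 + 2*l - 8) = (l - 2)^2*(l + 4)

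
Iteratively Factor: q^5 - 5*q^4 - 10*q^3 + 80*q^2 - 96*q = (q - 2)*(q^4 - 3*q^3 - 16*q^2 + 48*q) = (q - 3)*(q - 2)*(q^3 - 16*q) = (q - 3)*(q - 2)*(q + 4)*(q^2 - 4*q) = q*(q - 3)*(q - 2)*(q + 4)*(q - 4)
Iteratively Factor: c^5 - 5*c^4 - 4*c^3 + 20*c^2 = (c - 2)*(c^4 - 3*c^3 - 10*c^2) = (c - 5)*(c - 2)*(c^3 + 2*c^2) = (c - 5)*(c - 2)*(c + 2)*(c^2) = c*(c - 5)*(c - 2)*(c + 2)*(c)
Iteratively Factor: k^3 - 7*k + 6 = (k - 2)*(k^2 + 2*k - 3) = (k - 2)*(k - 1)*(k + 3)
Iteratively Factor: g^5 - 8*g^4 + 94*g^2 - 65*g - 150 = (g - 5)*(g^4 - 3*g^3 - 15*g^2 + 19*g + 30) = (g - 5)^2*(g^3 + 2*g^2 - 5*g - 6) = (g - 5)^2*(g - 2)*(g^2 + 4*g + 3) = (g - 5)^2*(g - 2)*(g + 3)*(g + 1)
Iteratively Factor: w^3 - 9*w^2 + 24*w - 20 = (w - 5)*(w^2 - 4*w + 4) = (w - 5)*(w - 2)*(w - 2)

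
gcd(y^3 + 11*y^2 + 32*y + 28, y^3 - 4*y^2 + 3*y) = 1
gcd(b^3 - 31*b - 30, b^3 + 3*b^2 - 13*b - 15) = b^2 + 6*b + 5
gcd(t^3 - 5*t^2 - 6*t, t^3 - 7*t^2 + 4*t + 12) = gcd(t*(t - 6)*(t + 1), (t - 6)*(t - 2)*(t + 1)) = t^2 - 5*t - 6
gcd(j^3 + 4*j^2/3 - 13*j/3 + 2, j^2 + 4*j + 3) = j + 3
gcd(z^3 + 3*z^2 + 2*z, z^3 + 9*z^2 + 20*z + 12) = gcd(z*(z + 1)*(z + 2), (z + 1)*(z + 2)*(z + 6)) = z^2 + 3*z + 2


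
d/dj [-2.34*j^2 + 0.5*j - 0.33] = 0.5 - 4.68*j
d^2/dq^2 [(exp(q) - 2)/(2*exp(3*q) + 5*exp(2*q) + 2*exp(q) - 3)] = (16*exp(6*q) - 42*exp(5*q) - 211*exp(4*q) - 148*exp(3*q) - 78*exp(2*q) - 122*exp(q) - 3)*exp(q)/(8*exp(9*q) + 60*exp(8*q) + 174*exp(7*q) + 209*exp(6*q) - 6*exp(5*q) - 237*exp(4*q) - 118*exp(3*q) + 99*exp(2*q) + 54*exp(q) - 27)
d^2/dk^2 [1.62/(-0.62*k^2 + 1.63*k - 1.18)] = (1.245456*k^2 - 3.274344*k - 1.62*(1.24*k - 1.63)*(2.48*k - 3.26) + 2.370384)/(0.62*k^2 - 1.63*k + 1.18)^3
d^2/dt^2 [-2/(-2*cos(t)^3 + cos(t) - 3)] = 8*(9*(1 - cos(2*t))^3 - 28*(1 - cos(2*t))^2 + 3*cos(t) - 17*cos(2*t) + 27*cos(3*t) + 27)/(cos(t) + cos(3*t) + 6)^3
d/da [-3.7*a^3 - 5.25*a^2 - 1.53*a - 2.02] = -11.1*a^2 - 10.5*a - 1.53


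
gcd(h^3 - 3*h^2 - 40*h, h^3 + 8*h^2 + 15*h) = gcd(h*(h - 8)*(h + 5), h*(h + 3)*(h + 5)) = h^2 + 5*h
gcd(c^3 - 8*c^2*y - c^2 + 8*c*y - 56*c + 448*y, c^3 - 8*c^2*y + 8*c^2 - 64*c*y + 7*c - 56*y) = -c^2 + 8*c*y - 7*c + 56*y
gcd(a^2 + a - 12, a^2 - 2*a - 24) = a + 4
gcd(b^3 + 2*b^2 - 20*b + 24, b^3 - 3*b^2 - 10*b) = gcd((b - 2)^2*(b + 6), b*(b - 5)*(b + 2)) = 1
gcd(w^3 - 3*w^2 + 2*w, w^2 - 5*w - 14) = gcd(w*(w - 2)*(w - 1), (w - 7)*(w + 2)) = 1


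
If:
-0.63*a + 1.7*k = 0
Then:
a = 2.6984126984127*k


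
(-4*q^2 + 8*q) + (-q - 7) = -4*q^2 + 7*q - 7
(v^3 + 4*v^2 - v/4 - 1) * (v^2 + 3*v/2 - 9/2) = v^5 + 11*v^4/2 + 5*v^3/4 - 155*v^2/8 - 3*v/8 + 9/2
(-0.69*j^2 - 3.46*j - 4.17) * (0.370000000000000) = -0.2553*j^2 - 1.2802*j - 1.5429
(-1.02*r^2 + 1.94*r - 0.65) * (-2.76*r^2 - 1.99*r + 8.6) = 2.8152*r^4 - 3.3246*r^3 - 10.8386*r^2 + 17.9775*r - 5.59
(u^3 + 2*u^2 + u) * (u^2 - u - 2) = u^5 + u^4 - 3*u^3 - 5*u^2 - 2*u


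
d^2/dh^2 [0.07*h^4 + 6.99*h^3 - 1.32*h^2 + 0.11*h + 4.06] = 0.84*h^2 + 41.94*h - 2.64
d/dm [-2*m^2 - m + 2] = -4*m - 1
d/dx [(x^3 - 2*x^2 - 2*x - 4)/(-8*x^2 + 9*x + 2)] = 2*(-4*x^4 + 9*x^3 - 14*x^2 - 36*x + 16)/(64*x^4 - 144*x^3 + 49*x^2 + 36*x + 4)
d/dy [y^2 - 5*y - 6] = 2*y - 5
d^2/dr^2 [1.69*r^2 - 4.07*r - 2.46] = 3.38000000000000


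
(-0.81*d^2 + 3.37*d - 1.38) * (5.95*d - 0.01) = -4.8195*d^3 + 20.0596*d^2 - 8.2447*d + 0.0138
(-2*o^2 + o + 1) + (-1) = -2*o^2 + o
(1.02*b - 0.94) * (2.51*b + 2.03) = 2.5602*b^2 - 0.2888*b - 1.9082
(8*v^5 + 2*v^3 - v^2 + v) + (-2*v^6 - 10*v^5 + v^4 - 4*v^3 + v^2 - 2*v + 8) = -2*v^6 - 2*v^5 + v^4 - 2*v^3 - v + 8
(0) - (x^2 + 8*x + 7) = -x^2 - 8*x - 7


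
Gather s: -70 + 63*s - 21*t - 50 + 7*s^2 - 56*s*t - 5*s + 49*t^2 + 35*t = 7*s^2 + s*(58 - 56*t) + 49*t^2 + 14*t - 120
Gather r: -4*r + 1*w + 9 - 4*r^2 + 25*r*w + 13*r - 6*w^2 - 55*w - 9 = -4*r^2 + r*(25*w + 9) - 6*w^2 - 54*w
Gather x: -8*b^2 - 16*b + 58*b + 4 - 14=-8*b^2 + 42*b - 10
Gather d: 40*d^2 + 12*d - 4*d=40*d^2 + 8*d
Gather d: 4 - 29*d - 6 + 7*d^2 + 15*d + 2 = 7*d^2 - 14*d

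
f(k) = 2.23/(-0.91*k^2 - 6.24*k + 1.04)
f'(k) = 2.23*(1.82*k + 6.24)/(-0.91*k^2 - 6.24*k + 1.04)^2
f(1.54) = -0.21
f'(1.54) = 0.18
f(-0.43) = 0.63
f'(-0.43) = 0.96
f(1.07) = -0.33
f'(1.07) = 0.41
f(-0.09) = 1.40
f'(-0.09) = 5.33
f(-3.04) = 0.19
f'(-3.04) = 0.01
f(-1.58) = 0.26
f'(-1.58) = 0.10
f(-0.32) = 0.76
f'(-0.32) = 1.46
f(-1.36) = 0.28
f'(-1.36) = 0.14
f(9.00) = -0.02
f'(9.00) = 0.00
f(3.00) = -0.09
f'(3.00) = 0.04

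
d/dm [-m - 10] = -1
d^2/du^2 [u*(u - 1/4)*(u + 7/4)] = 6*u + 3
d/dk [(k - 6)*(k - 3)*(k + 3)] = 3*k^2 - 12*k - 9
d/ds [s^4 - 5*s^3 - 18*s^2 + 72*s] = 4*s^3 - 15*s^2 - 36*s + 72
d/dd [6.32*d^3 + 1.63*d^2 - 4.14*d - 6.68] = 18.96*d^2 + 3.26*d - 4.14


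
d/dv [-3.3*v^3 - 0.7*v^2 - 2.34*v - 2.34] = -9.9*v^2 - 1.4*v - 2.34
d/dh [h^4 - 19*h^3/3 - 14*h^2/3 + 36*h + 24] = 4*h^3 - 19*h^2 - 28*h/3 + 36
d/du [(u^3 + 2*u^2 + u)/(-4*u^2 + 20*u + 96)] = (-u^4 + 10*u^3 + 83*u^2 + 96*u + 24)/(4*(u^4 - 10*u^3 - 23*u^2 + 240*u + 576))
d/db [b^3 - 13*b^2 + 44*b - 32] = 3*b^2 - 26*b + 44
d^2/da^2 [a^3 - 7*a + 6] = 6*a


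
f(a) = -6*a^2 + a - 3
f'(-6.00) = 73.00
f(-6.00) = -225.00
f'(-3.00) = 37.00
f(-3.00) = -60.00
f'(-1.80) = 22.60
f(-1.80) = -24.24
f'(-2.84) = 35.08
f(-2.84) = -54.23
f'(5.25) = -62.00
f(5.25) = -163.12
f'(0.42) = -4.04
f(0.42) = -3.64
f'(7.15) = -84.80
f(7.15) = -302.58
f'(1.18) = -13.16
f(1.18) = -10.17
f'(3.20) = -37.40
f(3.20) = -61.24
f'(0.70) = -7.40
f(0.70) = -5.24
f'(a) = 1 - 12*a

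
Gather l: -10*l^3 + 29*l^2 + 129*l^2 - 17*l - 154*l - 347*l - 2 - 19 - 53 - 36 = -10*l^3 + 158*l^2 - 518*l - 110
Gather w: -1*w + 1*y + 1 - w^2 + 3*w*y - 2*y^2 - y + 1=-w^2 + w*(3*y - 1) - 2*y^2 + 2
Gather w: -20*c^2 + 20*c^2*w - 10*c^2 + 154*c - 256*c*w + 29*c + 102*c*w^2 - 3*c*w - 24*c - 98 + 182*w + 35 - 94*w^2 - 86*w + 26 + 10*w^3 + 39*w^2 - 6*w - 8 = -30*c^2 + 159*c + 10*w^3 + w^2*(102*c - 55) + w*(20*c^2 - 259*c + 90) - 45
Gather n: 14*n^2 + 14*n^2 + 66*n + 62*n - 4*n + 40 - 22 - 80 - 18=28*n^2 + 124*n - 80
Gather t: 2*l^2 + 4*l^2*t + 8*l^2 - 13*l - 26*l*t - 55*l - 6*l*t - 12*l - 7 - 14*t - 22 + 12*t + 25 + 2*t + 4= 10*l^2 - 80*l + t*(4*l^2 - 32*l)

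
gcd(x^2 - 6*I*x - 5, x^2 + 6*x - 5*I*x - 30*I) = x - 5*I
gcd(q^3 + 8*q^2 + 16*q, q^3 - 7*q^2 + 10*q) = q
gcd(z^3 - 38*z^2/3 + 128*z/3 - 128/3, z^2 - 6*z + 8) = z - 2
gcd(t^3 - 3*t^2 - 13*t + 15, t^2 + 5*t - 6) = t - 1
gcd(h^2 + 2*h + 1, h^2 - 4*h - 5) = h + 1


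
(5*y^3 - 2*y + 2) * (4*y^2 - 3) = 20*y^5 - 23*y^3 + 8*y^2 + 6*y - 6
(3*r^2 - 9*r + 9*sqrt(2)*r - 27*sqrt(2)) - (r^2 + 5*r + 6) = 2*r^2 - 14*r + 9*sqrt(2)*r - 27*sqrt(2) - 6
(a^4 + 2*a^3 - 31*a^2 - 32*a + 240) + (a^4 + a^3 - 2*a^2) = 2*a^4 + 3*a^3 - 33*a^2 - 32*a + 240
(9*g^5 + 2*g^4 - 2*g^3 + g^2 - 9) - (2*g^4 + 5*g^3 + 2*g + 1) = 9*g^5 - 7*g^3 + g^2 - 2*g - 10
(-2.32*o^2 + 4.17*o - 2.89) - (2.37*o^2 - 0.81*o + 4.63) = -4.69*o^2 + 4.98*o - 7.52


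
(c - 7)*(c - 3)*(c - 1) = c^3 - 11*c^2 + 31*c - 21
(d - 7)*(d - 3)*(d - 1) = d^3 - 11*d^2 + 31*d - 21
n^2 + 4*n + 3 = (n + 1)*(n + 3)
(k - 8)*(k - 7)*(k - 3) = k^3 - 18*k^2 + 101*k - 168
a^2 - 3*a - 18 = (a - 6)*(a + 3)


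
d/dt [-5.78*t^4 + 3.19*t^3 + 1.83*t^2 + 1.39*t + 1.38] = -23.12*t^3 + 9.57*t^2 + 3.66*t + 1.39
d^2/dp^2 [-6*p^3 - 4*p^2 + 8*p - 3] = -36*p - 8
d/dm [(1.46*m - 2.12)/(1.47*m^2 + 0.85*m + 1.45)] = (-2.1462*m^2 + 6.2328*m + 3.919)/(2.1609*m^4 + 2.499*m^3 + 4.9855*m^2 + 2.465*m + 2.1025)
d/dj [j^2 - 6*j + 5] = 2*j - 6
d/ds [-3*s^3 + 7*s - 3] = 7 - 9*s^2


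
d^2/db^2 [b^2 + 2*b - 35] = 2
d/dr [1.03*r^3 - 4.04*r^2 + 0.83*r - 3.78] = 3.09*r^2 - 8.08*r + 0.83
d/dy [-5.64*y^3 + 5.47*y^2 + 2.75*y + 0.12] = -16.92*y^2 + 10.94*y + 2.75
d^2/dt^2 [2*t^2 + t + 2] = 4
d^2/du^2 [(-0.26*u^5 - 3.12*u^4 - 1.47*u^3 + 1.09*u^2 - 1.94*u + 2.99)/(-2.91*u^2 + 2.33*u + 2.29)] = (13.210236*u^7 + 24.634896*u^6 - 141.1761*u^5 + 18.4992600000001*u^4 + 347.25547*u^3 + 47.900358*u^2 + 245.45934*u - 104.449598)/(24.642171*u^6 - 59.192019*u^5 - 10.78155*u^4 + 80.511985*u^3 + 8.48445*u^2 - 36.656259*u - 12.008989)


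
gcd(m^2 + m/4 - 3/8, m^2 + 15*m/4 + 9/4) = m + 3/4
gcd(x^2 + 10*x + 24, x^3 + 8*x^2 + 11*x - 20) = x + 4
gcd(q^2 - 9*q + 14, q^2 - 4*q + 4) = q - 2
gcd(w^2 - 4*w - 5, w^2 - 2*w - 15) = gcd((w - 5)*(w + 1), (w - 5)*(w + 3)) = w - 5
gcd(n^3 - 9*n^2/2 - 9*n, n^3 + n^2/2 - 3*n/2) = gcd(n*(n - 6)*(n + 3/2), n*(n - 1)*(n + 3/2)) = n^2 + 3*n/2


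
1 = 1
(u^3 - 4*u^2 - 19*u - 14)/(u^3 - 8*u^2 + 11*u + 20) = (u^2 - 5*u - 14)/(u^2 - 9*u + 20)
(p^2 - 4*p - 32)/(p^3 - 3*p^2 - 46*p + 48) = (p + 4)/(p^2 + 5*p - 6)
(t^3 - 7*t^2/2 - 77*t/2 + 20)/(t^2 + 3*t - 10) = (t^2 - 17*t/2 + 4)/(t - 2)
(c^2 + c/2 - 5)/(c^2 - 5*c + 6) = (c + 5/2)/(c - 3)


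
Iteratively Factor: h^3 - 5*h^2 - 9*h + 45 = (h - 5)*(h^2 - 9) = (h - 5)*(h + 3)*(h - 3)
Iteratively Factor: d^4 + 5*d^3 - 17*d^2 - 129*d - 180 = (d + 3)*(d^3 + 2*d^2 - 23*d - 60) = (d + 3)*(d + 4)*(d^2 - 2*d - 15) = (d - 5)*(d + 3)*(d + 4)*(d + 3)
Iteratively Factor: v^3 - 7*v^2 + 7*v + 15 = (v + 1)*(v^2 - 8*v + 15) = (v - 3)*(v + 1)*(v - 5)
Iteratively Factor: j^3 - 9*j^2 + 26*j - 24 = (j - 4)*(j^2 - 5*j + 6) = (j - 4)*(j - 2)*(j - 3)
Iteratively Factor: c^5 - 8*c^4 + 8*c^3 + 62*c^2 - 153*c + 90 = (c - 3)*(c^4 - 5*c^3 - 7*c^2 + 41*c - 30) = (c - 3)*(c - 1)*(c^3 - 4*c^2 - 11*c + 30) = (c - 3)*(c - 1)*(c + 3)*(c^2 - 7*c + 10) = (c - 3)*(c - 2)*(c - 1)*(c + 3)*(c - 5)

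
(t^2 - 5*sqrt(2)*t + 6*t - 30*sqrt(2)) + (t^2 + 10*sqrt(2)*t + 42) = 2*t^2 + 6*t + 5*sqrt(2)*t - 30*sqrt(2) + 42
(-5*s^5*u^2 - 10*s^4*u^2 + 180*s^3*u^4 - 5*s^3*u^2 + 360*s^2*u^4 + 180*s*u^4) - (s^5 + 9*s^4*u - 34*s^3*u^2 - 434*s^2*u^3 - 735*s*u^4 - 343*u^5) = -5*s^5*u^2 - s^5 - 10*s^4*u^2 - 9*s^4*u + 180*s^3*u^4 + 29*s^3*u^2 + 360*s^2*u^4 + 434*s^2*u^3 + 915*s*u^4 + 343*u^5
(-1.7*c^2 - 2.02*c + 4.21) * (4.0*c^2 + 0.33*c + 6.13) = -6.8*c^4 - 8.641*c^3 + 5.7524*c^2 - 10.9933*c + 25.8073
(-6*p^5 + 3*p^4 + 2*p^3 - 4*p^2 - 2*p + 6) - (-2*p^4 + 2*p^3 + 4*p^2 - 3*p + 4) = -6*p^5 + 5*p^4 - 8*p^2 + p + 2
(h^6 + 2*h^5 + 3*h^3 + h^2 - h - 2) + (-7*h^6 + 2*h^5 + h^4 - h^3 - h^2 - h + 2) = -6*h^6 + 4*h^5 + h^4 + 2*h^3 - 2*h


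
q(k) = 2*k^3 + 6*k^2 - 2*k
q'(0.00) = -2.00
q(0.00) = 0.00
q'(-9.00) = 376.00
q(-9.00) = -954.00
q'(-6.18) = 152.99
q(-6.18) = -230.54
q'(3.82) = 131.39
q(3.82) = 191.40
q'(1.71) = 36.06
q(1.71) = 24.13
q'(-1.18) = -7.81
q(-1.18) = 7.43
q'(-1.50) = -6.50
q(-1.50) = 9.75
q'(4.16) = 151.75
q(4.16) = 239.50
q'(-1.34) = -7.31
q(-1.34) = 8.64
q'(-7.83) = 271.89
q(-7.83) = -576.58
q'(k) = 6*k^2 + 12*k - 2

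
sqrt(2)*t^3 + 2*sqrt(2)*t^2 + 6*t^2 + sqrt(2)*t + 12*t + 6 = (t + 1)*(t + 3*sqrt(2))*(sqrt(2)*t + sqrt(2))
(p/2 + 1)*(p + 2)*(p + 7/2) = p^3/2 + 15*p^2/4 + 9*p + 7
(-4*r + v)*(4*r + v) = -16*r^2 + v^2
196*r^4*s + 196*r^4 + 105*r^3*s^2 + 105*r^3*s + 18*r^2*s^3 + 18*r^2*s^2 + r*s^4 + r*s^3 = (4*r + s)*(7*r + s)^2*(r*s + r)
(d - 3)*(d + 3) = d^2 - 9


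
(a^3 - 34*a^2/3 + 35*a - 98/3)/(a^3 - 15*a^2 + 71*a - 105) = (3*a^2 - 13*a + 14)/(3*(a^2 - 8*a + 15))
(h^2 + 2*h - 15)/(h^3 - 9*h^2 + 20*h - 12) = (h^2 + 2*h - 15)/(h^3 - 9*h^2 + 20*h - 12)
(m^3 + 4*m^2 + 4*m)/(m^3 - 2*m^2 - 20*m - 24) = m/(m - 6)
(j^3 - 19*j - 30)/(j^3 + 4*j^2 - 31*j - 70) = (j + 3)/(j + 7)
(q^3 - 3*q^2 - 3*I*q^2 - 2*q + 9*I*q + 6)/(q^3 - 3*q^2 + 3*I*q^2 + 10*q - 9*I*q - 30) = (q - I)/(q + 5*I)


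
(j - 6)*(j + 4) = j^2 - 2*j - 24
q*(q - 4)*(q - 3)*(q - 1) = q^4 - 8*q^3 + 19*q^2 - 12*q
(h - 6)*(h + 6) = h^2 - 36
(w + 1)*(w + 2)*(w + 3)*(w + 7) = w^4 + 13*w^3 + 53*w^2 + 83*w + 42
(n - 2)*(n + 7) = n^2 + 5*n - 14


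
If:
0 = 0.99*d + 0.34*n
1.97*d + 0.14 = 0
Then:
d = -0.07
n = 0.21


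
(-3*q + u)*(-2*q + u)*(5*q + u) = 30*q^3 - 19*q^2*u + u^3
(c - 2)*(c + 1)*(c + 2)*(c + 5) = c^4 + 6*c^3 + c^2 - 24*c - 20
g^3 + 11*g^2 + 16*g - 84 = (g - 2)*(g + 6)*(g + 7)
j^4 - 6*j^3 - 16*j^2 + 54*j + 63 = (j - 7)*(j - 3)*(j + 1)*(j + 3)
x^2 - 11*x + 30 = (x - 6)*(x - 5)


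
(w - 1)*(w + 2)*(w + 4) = w^3 + 5*w^2 + 2*w - 8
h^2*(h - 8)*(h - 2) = h^4 - 10*h^3 + 16*h^2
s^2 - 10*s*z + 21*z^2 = (s - 7*z)*(s - 3*z)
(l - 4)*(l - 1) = l^2 - 5*l + 4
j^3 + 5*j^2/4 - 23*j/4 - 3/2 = (j - 2)*(j + 1/4)*(j + 3)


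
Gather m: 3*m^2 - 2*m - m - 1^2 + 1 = 3*m^2 - 3*m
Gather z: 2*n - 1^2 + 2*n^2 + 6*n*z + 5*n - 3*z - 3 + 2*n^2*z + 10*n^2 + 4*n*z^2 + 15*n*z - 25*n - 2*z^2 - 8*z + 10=12*n^2 - 18*n + z^2*(4*n - 2) + z*(2*n^2 + 21*n - 11) + 6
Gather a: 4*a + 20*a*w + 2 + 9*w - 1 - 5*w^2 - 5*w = a*(20*w + 4) - 5*w^2 + 4*w + 1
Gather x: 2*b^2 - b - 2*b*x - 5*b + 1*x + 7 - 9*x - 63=2*b^2 - 6*b + x*(-2*b - 8) - 56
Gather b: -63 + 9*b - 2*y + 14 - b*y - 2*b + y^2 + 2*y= b*(7 - y) + y^2 - 49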